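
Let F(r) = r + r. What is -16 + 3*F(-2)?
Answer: -28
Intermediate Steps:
F(r) = 2*r
-16 + 3*F(-2) = -16 + 3*(2*(-2)) = -16 + 3*(-4) = -16 - 12 = -28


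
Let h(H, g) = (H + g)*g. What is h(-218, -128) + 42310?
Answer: 86598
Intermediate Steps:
h(H, g) = g*(H + g)
h(-218, -128) + 42310 = -128*(-218 - 128) + 42310 = -128*(-346) + 42310 = 44288 + 42310 = 86598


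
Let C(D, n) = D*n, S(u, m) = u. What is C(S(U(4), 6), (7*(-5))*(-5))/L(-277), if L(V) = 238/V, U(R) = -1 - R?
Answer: 34625/34 ≈ 1018.4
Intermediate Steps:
C(S(U(4), 6), (7*(-5))*(-5))/L(-277) = ((-1 - 1*4)*((7*(-5))*(-5)))/((238/(-277))) = ((-1 - 4)*(-35*(-5)))/((238*(-1/277))) = (-5*175)/(-238/277) = -875*(-277/238) = 34625/34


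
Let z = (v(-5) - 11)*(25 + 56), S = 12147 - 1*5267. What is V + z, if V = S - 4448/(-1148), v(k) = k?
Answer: 1603720/287 ≈ 5587.9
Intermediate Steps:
S = 6880 (S = 12147 - 5267 = 6880)
z = -1296 (z = (-5 - 11)*(25 + 56) = -16*81 = -1296)
V = 1975672/287 (V = 6880 - 4448/(-1148) = 6880 - 4448*(-1)/1148 = 6880 - 1*(-1112/287) = 6880 + 1112/287 = 1975672/287 ≈ 6883.9)
V + z = 1975672/287 - 1296 = 1603720/287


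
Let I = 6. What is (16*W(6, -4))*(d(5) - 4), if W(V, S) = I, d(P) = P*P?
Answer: 2016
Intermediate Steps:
d(P) = P**2
W(V, S) = 6
(16*W(6, -4))*(d(5) - 4) = (16*6)*(5**2 - 4) = 96*(25 - 4) = 96*21 = 2016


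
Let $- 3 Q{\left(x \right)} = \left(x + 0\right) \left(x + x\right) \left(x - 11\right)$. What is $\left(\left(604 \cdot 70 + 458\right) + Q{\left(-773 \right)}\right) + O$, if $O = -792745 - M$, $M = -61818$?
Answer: $\frac{934860905}{3} \approx 3.1162 \cdot 10^{8}$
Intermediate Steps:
$Q{\left(x \right)} = - \frac{2 x^{2} \left(-11 + x\right)}{3}$ ($Q{\left(x \right)} = - \frac{\left(x + 0\right) \left(x + x\right) \left(x - 11\right)}{3} = - \frac{x 2 x \left(-11 + x\right)}{3} = - \frac{2 x^{2} \left(-11 + x\right)}{3}$)
$O = -730927$ ($O = -792745 - -61818 = -792745 + 61818 = -730927$)
$\left(\left(604 \cdot 70 + 458\right) + Q{\left(-773 \right)}\right) + O = \left(\left(604 \cdot 70 + 458\right) + \frac{2 \left(-773\right)^{2} \left(11 - -773\right)}{3}\right) - 730927 = \left(\left(42280 + 458\right) + \frac{2}{3} \cdot 597529 \left(11 + 773\right)\right) - 730927 = \left(42738 + \frac{2}{3} \cdot 597529 \cdot 784\right) - 730927 = \left(42738 + \frac{936925472}{3}\right) - 730927 = \frac{937053686}{3} - 730927 = \frac{934860905}{3}$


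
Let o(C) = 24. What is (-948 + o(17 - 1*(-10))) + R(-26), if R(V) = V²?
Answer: -248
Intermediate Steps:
(-948 + o(17 - 1*(-10))) + R(-26) = (-948 + 24) + (-26)² = -924 + 676 = -248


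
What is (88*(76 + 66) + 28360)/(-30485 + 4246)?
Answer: -40856/26239 ≈ -1.5571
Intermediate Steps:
(88*(76 + 66) + 28360)/(-30485 + 4246) = (88*142 + 28360)/(-26239) = (12496 + 28360)*(-1/26239) = 40856*(-1/26239) = -40856/26239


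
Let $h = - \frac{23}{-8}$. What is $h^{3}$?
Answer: $\frac{12167}{512} \approx 23.764$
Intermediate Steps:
$h = \frac{23}{8}$ ($h = \left(-23\right) \left(- \frac{1}{8}\right) = \frac{23}{8} \approx 2.875$)
$h^{3} = \left(\frac{23}{8}\right)^{3} = \frac{12167}{512}$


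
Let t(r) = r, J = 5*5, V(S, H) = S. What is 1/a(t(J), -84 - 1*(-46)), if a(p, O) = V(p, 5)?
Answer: 1/25 ≈ 0.040000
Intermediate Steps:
J = 25
a(p, O) = p
1/a(t(J), -84 - 1*(-46)) = 1/25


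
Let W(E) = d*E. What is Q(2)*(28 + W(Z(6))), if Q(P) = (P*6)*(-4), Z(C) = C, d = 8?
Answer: -3648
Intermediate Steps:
W(E) = 8*E
Q(P) = -24*P (Q(P) = (6*P)*(-4) = -24*P)
Q(2)*(28 + W(Z(6))) = (-24*2)*(28 + 8*6) = -48*(28 + 48) = -48*76 = -3648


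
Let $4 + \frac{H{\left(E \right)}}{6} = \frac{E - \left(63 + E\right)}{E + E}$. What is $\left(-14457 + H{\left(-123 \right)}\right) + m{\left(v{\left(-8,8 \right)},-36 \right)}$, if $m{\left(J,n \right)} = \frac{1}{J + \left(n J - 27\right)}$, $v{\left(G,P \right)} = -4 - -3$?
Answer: $- \frac{4749223}{328} \approx -14479.0$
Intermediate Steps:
$v{\left(G,P \right)} = -1$ ($v{\left(G,P \right)} = -4 + 3 = -1$)
$m{\left(J,n \right)} = \frac{1}{-27 + J + J n}$ ($m{\left(J,n \right)} = \frac{1}{J + \left(J n - 27\right)} = \frac{1}{J + \left(-27 + J n\right)} = \frac{1}{-27 + J + J n}$)
$H{\left(E \right)} = -24 - \frac{189}{E}$ ($H{\left(E \right)} = -24 + 6 \frac{E - \left(63 + E\right)}{E + E} = -24 + 6 \left(- \frac{63}{2 E}\right) = -24 - \frac{189}{E}$)
$\left(-14457 + H{\left(-123 \right)}\right) + m{\left(v{\left(-8,8 \right)},-36 \right)} = \left(-14457 - \left(24 + \frac{189}{-123}\right)\right) + \frac{1}{-27 - 1 - -36} = \left(-14457 - \frac{921}{41}\right) + \frac{1}{-27 - 1 + 36} = \left(-14457 + \left(-24 + \frac{63}{41}\right)\right) + \frac{1}{8} = \left(-14457 - \frac{921}{41}\right) + \frac{1}{8} = - \frac{593658}{41} + \frac{1}{8} = - \frac{4749223}{328}$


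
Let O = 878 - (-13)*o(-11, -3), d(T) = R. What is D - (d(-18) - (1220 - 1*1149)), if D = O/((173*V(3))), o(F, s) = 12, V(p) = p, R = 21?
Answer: 26984/519 ≈ 51.992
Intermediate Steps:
d(T) = 21
O = 1034 (O = 878 - (-13)*12 = 878 - 1*(-156) = 878 + 156 = 1034)
D = 1034/519 (D = 1034/((173*3)) = 1034/519 ≈ 1.9923)
D - (d(-18) - (1220 - 1*1149)) = 1034/519 - (21 - (1220 - 1*1149)) = 1034/519 - (21 - (1220 - 1149)) = 1034/519 - (21 - 1*71) = 1034/519 - (21 - 71) = 1034/519 - 1*(-50) = 1034/519 + 50 = 26984/519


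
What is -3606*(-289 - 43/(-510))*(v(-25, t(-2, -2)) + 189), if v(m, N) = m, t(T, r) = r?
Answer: 14523109708/85 ≈ 1.7086e+8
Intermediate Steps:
-3606*(-289 - 43/(-510))*(v(-25, t(-2, -2)) + 189) = -3606*(-289 - 43/(-510))*(-25 + 189) = -3606*(-289 - 43*(-1/510))*164 = -3606*(-289 + 43/510)*164 = -(-88555547)*164/85 = -3606*(-12082454/255) = 14523109708/85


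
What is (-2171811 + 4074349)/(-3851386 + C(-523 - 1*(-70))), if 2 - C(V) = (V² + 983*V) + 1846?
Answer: -951269/1806570 ≈ -0.52656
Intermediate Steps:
C(V) = -1844 - V² - 983*V (C(V) = 2 - ((V² + 983*V) + 1846) = 2 - (1846 + V² + 983*V) = 2 + (-1846 - V² - 983*V) = -1844 - V² - 983*V)
(-2171811 + 4074349)/(-3851386 + C(-523 - 1*(-70))) = (-2171811 + 4074349)/(-3851386 + (-1844 - (-523 - 1*(-70))² - 983*(-523 - 1*(-70)))) = 1902538/(-3851386 + (-1844 - (-523 + 70)² - 983*(-523 + 70))) = 1902538/(-3851386 + (-1844 - 1*(-453)² - 983*(-453))) = 1902538/(-3851386 + (-1844 - 1*205209 + 445299)) = 1902538/(-3851386 + (-1844 - 205209 + 445299)) = 1902538/(-3851386 + 238246) = 1902538/(-3613140) = 1902538*(-1/3613140) = -951269/1806570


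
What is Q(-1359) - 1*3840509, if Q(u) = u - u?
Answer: -3840509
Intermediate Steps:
Q(u) = 0
Q(-1359) - 1*3840509 = 0 - 1*3840509 = 0 - 3840509 = -3840509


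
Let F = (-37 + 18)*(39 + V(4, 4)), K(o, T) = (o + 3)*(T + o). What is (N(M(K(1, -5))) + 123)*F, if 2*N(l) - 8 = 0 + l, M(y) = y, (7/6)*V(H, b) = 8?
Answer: -103683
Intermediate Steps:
V(H, b) = 48/7 (V(H, b) = (6/7)*8 = 48/7)
K(o, T) = (3 + o)*(T + o)
N(l) = 4 + l/2 (N(l) = 4 + (0 + l)/2 = 4 + l/2)
F = -6099/7 (F = (-37 + 18)*(39 + 48/7) = -19*321/7 = -6099/7 ≈ -871.29)
(N(M(K(1, -5))) + 123)*F = ((4 + (1² + 3*(-5) + 3*1 - 5*1)/2) + 123)*(-6099/7) = ((4 + (1 - 15 + 3 - 5)/2) + 123)*(-6099/7) = ((4 + (½)*(-16)) + 123)*(-6099/7) = ((4 - 8) + 123)*(-6099/7) = (-4 + 123)*(-6099/7) = 119*(-6099/7) = -103683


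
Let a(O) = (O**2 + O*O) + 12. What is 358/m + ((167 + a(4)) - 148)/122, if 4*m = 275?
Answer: 192029/33550 ≈ 5.7237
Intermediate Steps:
m = 275/4 (m = (1/4)*275 = 275/4 ≈ 68.750)
a(O) = 12 + 2*O**2 (a(O) = (O**2 + O**2) + 12 = 2*O**2 + 12 = 12 + 2*O**2)
358/m + ((167 + a(4)) - 148)/122 = 358/(275/4) + ((167 + (12 + 2*4**2)) - 148)/122 = 358*(4/275) + ((167 + (12 + 2*16)) - 148)*(1/122) = 1432/275 + ((167 + (12 + 32)) - 148)*(1/122) = 1432/275 + ((167 + 44) - 148)*(1/122) = 1432/275 + (211 - 148)*(1/122) = 1432/275 + 63*(1/122) = 1432/275 + 63/122 = 192029/33550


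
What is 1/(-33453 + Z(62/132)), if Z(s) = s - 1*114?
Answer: -66/2215391 ≈ -2.9792e-5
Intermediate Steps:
Z(s) = -114 + s (Z(s) = s - 114 = -114 + s)
1/(-33453 + Z(62/132)) = 1/(-33453 + (-114 + 62/132)) = 1/(-33453 + (-114 + 62*(1/132))) = 1/(-33453 + (-114 + 31/66)) = 1/(-33453 - 7493/66) = 1/(-2215391/66) = -66/2215391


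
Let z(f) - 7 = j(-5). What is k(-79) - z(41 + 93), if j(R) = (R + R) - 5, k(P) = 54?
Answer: 62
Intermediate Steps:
j(R) = -5 + 2*R (j(R) = 2*R - 5 = -5 + 2*R)
z(f) = -8 (z(f) = 7 + (-5 + 2*(-5)) = 7 + (-5 - 10) = 7 - 15 = -8)
k(-79) - z(41 + 93) = 54 - 1*(-8) = 54 + 8 = 62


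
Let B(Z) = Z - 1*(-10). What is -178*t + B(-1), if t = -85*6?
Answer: 90789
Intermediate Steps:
B(Z) = 10 + Z (B(Z) = Z + 10 = 10 + Z)
t = -510
-178*t + B(-1) = -178*(-510) + (10 - 1) = 90780 + 9 = 90789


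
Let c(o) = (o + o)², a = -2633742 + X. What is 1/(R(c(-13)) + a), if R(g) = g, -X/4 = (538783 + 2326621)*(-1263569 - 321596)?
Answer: 1/18168549893574 ≈ 5.5040e-14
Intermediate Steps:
X = 18168552526640 (X = -4*(538783 + 2326621)*(-1263569 - 321596) = -11461616*(-1585165) = -4*(-4542138131660) = 18168552526640)
a = 18168549892898 (a = -2633742 + 18168552526640 = 18168549892898)
c(o) = 4*o² (c(o) = (2*o)² = 4*o²)
1/(R(c(-13)) + a) = 1/(4*(-13)² + 18168549892898) = 1/(4*169 + 18168549892898) = 1/(676 + 18168549892898) = 1/18168549893574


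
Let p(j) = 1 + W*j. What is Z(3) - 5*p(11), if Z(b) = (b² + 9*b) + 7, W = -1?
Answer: 93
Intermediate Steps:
Z(b) = 7 + b² + 9*b
p(j) = 1 - j
Z(3) - 5*p(11) = (7 + 3² + 9*3) - 5*(1 - 1*11) = (7 + 9 + 27) - 5*(1 - 11) = 43 - 5*(-10) = 43 + 50 = 93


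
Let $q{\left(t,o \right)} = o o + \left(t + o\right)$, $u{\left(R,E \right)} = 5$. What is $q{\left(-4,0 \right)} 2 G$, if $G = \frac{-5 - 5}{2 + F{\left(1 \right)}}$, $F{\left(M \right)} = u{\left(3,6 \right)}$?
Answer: $\frac{80}{7} \approx 11.429$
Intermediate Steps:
$F{\left(M \right)} = 5$
$q{\left(t,o \right)} = o + t + o^{2}$ ($q{\left(t,o \right)} = o^{2} + \left(o + t\right) = o + t + o^{2}$)
$G = - \frac{10}{7}$ ($G = \frac{-5 - 5}{2 + 5} = - \frac{10}{7} \approx -1.4286$)
$q{\left(-4,0 \right)} 2 G = \left(0 - 4 + 0^{2}\right) 2 \left(- \frac{10}{7}\right) = \left(0 - 4 + 0\right) 2 \left(- \frac{10}{7}\right) = \left(-4\right) 2 \left(- \frac{10}{7}\right) = \left(-8\right) \left(- \frac{10}{7}\right) = \frac{80}{7}$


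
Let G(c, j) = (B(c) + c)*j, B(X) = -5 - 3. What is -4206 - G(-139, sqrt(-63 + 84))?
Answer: -4206 + 147*sqrt(21) ≈ -3532.4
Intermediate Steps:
B(X) = -8
G(c, j) = j*(-8 + c) (G(c, j) = (-8 + c)*j = j*(-8 + c))
-4206 - G(-139, sqrt(-63 + 84)) = -4206 - sqrt(-63 + 84)*(-8 - 139) = -4206 - sqrt(21)*(-147) = -4206 - (-147)*sqrt(21) = -4206 + 147*sqrt(21)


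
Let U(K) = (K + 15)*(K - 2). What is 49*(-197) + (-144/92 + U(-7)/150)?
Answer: -5551651/575 ≈ -9655.0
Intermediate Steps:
U(K) = (-2 + K)*(15 + K) (U(K) = (15 + K)*(-2 + K) = (-2 + K)*(15 + K))
49*(-197) + (-144/92 + U(-7)/150) = 49*(-197) + (-144/92 + (-30 + (-7)² + 13*(-7))/150) = -9653 + (-144*1/92 + (-30 + 49 - 91)*(1/150)) = -9653 + (-36/23 - 72*1/150) = -9653 + (-36/23 - 12/25) = -9653 - 1176/575 = -5551651/575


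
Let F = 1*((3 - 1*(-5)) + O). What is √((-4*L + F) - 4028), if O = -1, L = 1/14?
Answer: I*√197043/7 ≈ 63.414*I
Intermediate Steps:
L = 1/14 ≈ 0.071429
F = 7 (F = 1*((3 - 1*(-5)) - 1) = 1*((3 + 5) - 1) = 1*(8 - 1) = 1*7 = 7)
√((-4*L + F) - 4028) = √((-4*1/14 + 7) - 4028) = √((-2/7 + 7) - 4028) = √(47/7 - 4028) = √(-28149/7) = I*√197043/7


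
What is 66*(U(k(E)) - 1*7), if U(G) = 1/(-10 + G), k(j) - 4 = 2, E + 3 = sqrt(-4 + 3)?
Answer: -957/2 ≈ -478.50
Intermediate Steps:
E = -3 + I (E = -3 + sqrt(-4 + 3) = -3 + sqrt(-1) = -3 + I ≈ -3.0 + 1.0*I)
k(j) = 6 (k(j) = 4 + 2 = 6)
66*(U(k(E)) - 1*7) = 66*(1/(-10 + 6) - 1*7) = 66*(1/(-4) - 7) = 66*(-1/4 - 7) = 66*(-29/4) = -957/2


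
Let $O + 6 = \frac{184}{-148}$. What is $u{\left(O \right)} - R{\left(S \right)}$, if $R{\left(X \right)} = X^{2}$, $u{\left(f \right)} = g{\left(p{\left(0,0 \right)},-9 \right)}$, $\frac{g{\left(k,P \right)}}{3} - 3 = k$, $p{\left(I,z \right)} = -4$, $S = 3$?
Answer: $-12$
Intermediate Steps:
$g{\left(k,P \right)} = 9 + 3 k$
$O = - \frac{268}{37}$ ($O = -6 + \frac{184}{-148} = -6 + 184 \left(- \frac{1}{148}\right) = -6 - \frac{46}{37} = - \frac{268}{37} \approx -7.2432$)
$u{\left(f \right)} = -3$ ($u{\left(f \right)} = 9 + 3 \left(-4\right) = 9 - 12 = -3$)
$u{\left(O \right)} - R{\left(S \right)} = -3 - 3^{2} = -3 - 9 = -12$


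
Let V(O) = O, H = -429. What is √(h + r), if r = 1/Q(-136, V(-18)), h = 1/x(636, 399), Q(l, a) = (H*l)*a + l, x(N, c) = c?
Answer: √110001290214522/209540436 ≈ 0.050053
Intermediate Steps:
Q(l, a) = l - 429*a*l (Q(l, a) = (-429*l)*a + l = -429*a*l + l = l - 429*a*l)
h = 1/399 ≈ 0.0025063
r = -1/1050328 (r = 1/(-136*(1 - 429*(-18))) = 1/(-136*(1 + 7722)) = 1/(-136*7723) = 1/(-1050328) = -1/1050328 ≈ -9.5208e-7)
√(h + r) = √(1/399 - 1/1050328) = √(1049929/419080872) = √110001290214522/209540436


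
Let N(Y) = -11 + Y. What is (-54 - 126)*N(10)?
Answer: 180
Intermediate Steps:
(-54 - 126)*N(10) = (-54 - 126)*(-11 + 10) = -180*(-1) = 180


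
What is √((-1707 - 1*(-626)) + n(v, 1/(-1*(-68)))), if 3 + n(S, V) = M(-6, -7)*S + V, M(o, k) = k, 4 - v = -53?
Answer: I*√1714331/34 ≈ 38.51*I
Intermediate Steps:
v = 57 (v = 4 - 1*(-53) = 4 + 53 = 57)
n(S, V) = -3 + V - 7*S (n(S, V) = -3 + (-7*S + V) = -3 + (V - 7*S) = -3 + V - 7*S)
√((-1707 - 1*(-626)) + n(v, 1/(-1*(-68)))) = √((-1707 - 1*(-626)) + (-3 + 1/(-1*(-68)) - 7*57)) = √((-1707 + 626) + (-3 + 1/68 - 399)) = √(-1081 + (-3 + 1/68 - 399)) = √(-1081 - 27335/68) = √(-100843/68) = I*√1714331/34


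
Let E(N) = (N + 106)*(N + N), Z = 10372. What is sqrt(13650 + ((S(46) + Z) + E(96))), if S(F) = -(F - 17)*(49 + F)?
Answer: sqrt(60051) ≈ 245.05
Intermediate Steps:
E(N) = 2*N*(106 + N) (E(N) = (106 + N)*(2*N) = 2*N*(106 + N))
S(F) = -(-17 + F)*(49 + F)
sqrt(13650 + ((S(46) + Z) + E(96))) = sqrt(13650 + (((833 - 1*46**2 - 32*46) + 10372) + 2*96*(106 + 96))) = sqrt(13650 + (((833 - 1*2116 - 1472) + 10372) + 2*96*202)) = sqrt(13650 + (((833 - 2116 - 1472) + 10372) + 38784)) = sqrt(13650 + ((-2755 + 10372) + 38784)) = sqrt(13650 + (7617 + 38784)) = sqrt(13650 + 46401) = sqrt(60051)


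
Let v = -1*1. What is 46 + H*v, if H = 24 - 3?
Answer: 25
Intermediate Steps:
H = 21
v = -1
46 + H*v = 46 + 21*(-1) = 46 - 21 = 25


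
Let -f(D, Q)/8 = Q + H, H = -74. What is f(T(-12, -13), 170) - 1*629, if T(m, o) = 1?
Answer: -1397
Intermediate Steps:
f(D, Q) = 592 - 8*Q (f(D, Q) = -8*(Q - 74) = -8*(-74 + Q) = 592 - 8*Q)
f(T(-12, -13), 170) - 1*629 = (592 - 8*170) - 1*629 = (592 - 1360) - 629 = -768 - 629 = -1397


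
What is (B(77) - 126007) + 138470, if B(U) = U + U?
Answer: 12617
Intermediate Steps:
B(U) = 2*U
(B(77) - 126007) + 138470 = (2*77 - 126007) + 138470 = (154 - 126007) + 138470 = -125853 + 138470 = 12617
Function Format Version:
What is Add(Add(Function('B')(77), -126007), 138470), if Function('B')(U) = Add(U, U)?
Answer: 12617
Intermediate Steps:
Function('B')(U) = Mul(2, U)
Add(Add(Function('B')(77), -126007), 138470) = Add(Add(Mul(2, 77), -126007), 138470) = Add(Add(154, -126007), 138470) = Add(-125853, 138470) = 12617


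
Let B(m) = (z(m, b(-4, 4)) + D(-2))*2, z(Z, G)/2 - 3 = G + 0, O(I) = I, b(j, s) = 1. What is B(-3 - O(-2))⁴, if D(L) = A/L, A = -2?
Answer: 104976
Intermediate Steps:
z(Z, G) = 6 + 2*G (z(Z, G) = 6 + 2*(G + 0) = 6 + 2*G)
D(L) = -2/L
B(m) = 18 (B(m) = ((6 + 2*1) - 2/(-2))*2 = ((6 + 2) - 2*(-½))*2 = (8 + 1)*2 = 9*2 = 18)
B(-3 - O(-2))⁴ = 18⁴ = 104976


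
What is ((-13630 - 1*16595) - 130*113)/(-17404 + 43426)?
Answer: -44915/26022 ≈ -1.7260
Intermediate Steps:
((-13630 - 1*16595) - 130*113)/(-17404 + 43426) = ((-13630 - 16595) - 14690)/26022 = (-30225 - 14690)*(1/26022) = -44915*1/26022 = -44915/26022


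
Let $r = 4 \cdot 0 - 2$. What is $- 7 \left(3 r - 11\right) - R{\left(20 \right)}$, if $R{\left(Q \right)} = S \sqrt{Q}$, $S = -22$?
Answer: $119 + 44 \sqrt{5} \approx 217.39$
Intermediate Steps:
$r = -2$ ($r = 0 - 2 = -2$)
$R{\left(Q \right)} = - 22 \sqrt{Q}$
$- 7 \left(3 r - 11\right) - R{\left(20 \right)} = - 7 \left(3 \left(-2\right) - 11\right) - - 22 \sqrt{20} = - 7 \left(-6 - 11\right) - - 22 \cdot 2 \sqrt{5} = \left(-7\right) \left(-17\right) - - 44 \sqrt{5} = 119 + 44 \sqrt{5}$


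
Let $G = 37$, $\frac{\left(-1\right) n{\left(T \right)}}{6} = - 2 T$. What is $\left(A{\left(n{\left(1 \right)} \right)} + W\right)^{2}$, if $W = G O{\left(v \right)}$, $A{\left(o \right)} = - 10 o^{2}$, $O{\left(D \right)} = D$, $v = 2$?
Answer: $1865956$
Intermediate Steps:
$n{\left(T \right)} = 12 T$ ($n{\left(T \right)} = - 6 \left(- 2 T\right) = 12 T$)
$W = 74$ ($W = 37 \cdot 2 = 74$)
$\left(A{\left(n{\left(1 \right)} \right)} + W\right)^{2} = \left(- 10 \left(12 \cdot 1\right)^{2} + 74\right)^{2} = \left(- 10 \cdot 12^{2} + 74\right)^{2} = \left(\left(-10\right) 144 + 74\right)^{2} = \left(-1440 + 74\right)^{2} = \left(-1366\right)^{2} = 1865956$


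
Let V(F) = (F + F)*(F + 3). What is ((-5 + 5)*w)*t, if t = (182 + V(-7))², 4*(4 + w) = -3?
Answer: 0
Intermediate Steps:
V(F) = 2*F*(3 + F) (V(F) = (2*F)*(3 + F) = 2*F*(3 + F))
w = -19/4 (w = -4 + (¼)*(-3) = -4 - ¾ = -19/4 ≈ -4.7500)
t = 56644 (t = (182 + 2*(-7)*(3 - 7))² = (182 + 2*(-7)*(-4))² = (182 + 56)² = 238² = 56644)
((-5 + 5)*w)*t = ((-5 + 5)*(-19/4))*56644 = (0*(-19/4))*56644 = 0*56644 = 0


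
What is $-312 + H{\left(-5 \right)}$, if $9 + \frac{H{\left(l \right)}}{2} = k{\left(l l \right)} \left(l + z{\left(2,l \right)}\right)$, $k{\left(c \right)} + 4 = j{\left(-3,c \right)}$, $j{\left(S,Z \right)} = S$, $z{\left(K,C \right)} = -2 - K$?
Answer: $-204$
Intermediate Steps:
$k{\left(c \right)} = -7$ ($k{\left(c \right)} = -4 - 3 = -7$)
$H{\left(l \right)} = 38 - 14 l$ ($H{\left(l \right)} = -18 + 2 \left(- 7 \left(l - 4\right)\right) = -18 + 2 \left(- 7 \left(-4 + l\right)\right) = -18 + 2 \left(28 - 7 l\right) = -18 - \left(-56 + 14 l\right) = 38 - 14 l$)
$-312 + H{\left(-5 \right)} = -312 + \left(38 - -70\right) = -312 + \left(38 + 70\right) = -312 + 108 = -204$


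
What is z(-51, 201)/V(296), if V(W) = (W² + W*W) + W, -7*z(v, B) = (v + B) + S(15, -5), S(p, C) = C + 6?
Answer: -151/1228696 ≈ -0.00012289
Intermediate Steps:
S(p, C) = 6 + C
z(v, B) = -⅐ - B/7 - v/7 (z(v, B) = -((v + B) + (6 - 5))/7 = -((B + v) + 1)/7 = -(1 + B + v)/7 = -⅐ - B/7 - v/7)
V(W) = W + 2*W² (V(W) = (W² + W²) + W = 2*W² + W = W + 2*W²)
z(-51, 201)/V(296) = (-⅐ - ⅐*201 - ⅐*(-51))/((296*(1 + 2*296))) = (-⅐ - 201/7 + 51/7)/((296*(1 + 592))) = -151/(7*(296*593)) = -151/7/175528 = -151/7*1/175528 = -151/1228696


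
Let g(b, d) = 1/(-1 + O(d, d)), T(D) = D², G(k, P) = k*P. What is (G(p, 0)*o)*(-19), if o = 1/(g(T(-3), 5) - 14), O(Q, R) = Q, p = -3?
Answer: 0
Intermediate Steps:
G(k, P) = P*k
g(b, d) = 1/(-1 + d)
o = -4/55 (o = 1/(1/(-1 + 5) - 14) = 1/(1/4 - 14) = 1/(¼ - 14) = 1/(-55/4) = -4/55 ≈ -0.072727)
(G(p, 0)*o)*(-19) = ((0*(-3))*(-4/55))*(-19) = (0*(-4/55))*(-19) = 0*(-19) = 0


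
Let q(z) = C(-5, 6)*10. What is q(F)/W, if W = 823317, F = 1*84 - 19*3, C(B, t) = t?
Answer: 20/274439 ≈ 7.2876e-5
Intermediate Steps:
F = 27 (F = 84 - 57 = 27)
q(z) = 60 (q(z) = 6*10 = 60)
q(F)/W = 60/823317 = 60*(1/823317) = 20/274439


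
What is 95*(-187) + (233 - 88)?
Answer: -17620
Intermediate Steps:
95*(-187) + (233 - 88) = -17765 + 145 = -17620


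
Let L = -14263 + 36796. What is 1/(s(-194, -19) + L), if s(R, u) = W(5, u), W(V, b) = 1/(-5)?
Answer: 5/112664 ≈ 4.4380e-5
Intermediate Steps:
W(V, b) = -1/5
s(R, u) = -1/5
L = 22533
1/(s(-194, -19) + L) = 1/(-1/5 + 22533) = 1/(112664/5) = 5/112664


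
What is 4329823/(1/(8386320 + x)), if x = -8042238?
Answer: 1489814157486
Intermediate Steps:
4329823/(1/(8386320 + x)) = 4329823/(1/(8386320 - 8042238)) = 4329823/(1/344082) = 4329823*344082 = 1489814157486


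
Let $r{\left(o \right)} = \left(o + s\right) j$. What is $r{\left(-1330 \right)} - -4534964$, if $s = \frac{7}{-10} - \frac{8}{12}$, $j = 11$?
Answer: $\frac{135609569}{30} \approx 4.5203 \cdot 10^{6}$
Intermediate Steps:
$s = - \frac{41}{30}$ ($s = 7 \left(- \frac{1}{10}\right) - \frac{2}{3} = - \frac{7}{10} - \frac{2}{3} = - \frac{41}{30} \approx -1.3667$)
$r{\left(o \right)} = - \frac{451}{30} + 11 o$ ($r{\left(o \right)} = \left(o - \frac{41}{30}\right) 11 = \left(- \frac{41}{30} + o\right) 11 = - \frac{451}{30} + 11 o$)
$r{\left(-1330 \right)} - -4534964 = \left(- \frac{451}{30} + 11 \left(-1330\right)\right) - -4534964 = \left(- \frac{451}{30} - 14630\right) + 4534964 = - \frac{439351}{30} + 4534964 = \frac{135609569}{30}$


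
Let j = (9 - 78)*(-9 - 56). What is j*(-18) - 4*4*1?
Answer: -80746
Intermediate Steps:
j = 4485 (j = -69*(-65) = 4485)
j*(-18) - 4*4*1 = 4485*(-18) - 4*4*1 = -80730 - 4*4*1 = -80730 - 16*1 = -80730 - 16 = -80746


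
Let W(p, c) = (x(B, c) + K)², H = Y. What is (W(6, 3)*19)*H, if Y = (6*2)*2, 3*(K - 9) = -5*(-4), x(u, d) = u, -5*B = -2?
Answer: 8828312/75 ≈ 1.1771e+5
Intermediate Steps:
B = ⅖ (B = -⅕*(-2) = ⅖ ≈ 0.40000)
K = 47/3 (K = 9 + (-5*(-4))/3 = 9 + (⅓)*20 = 9 + 20/3 = 47/3 ≈ 15.667)
Y = 24 (Y = 12*2 = 24)
H = 24
W(p, c) = 58081/225 (W(p, c) = (⅖ + 47/3)² = (241/15)² = 58081/225)
(W(6, 3)*19)*H = ((58081/225)*19)*24 = (1103539/225)*24 = 8828312/75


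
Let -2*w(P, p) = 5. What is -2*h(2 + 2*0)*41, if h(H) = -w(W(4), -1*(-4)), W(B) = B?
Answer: -205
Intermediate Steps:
w(P, p) = -5/2 (w(P, p) = -½*5 = -5/2)
h(H) = 5/2 (h(H) = -1*(-5/2) = 5/2)
-2*h(2 + 2*0)*41 = -2*5/2*41 = -5*41 = -205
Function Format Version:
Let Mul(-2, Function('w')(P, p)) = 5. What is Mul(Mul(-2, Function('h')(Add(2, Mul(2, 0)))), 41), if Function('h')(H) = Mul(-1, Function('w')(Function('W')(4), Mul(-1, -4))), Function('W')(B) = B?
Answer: -205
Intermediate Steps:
Function('w')(P, p) = Rational(-5, 2) (Function('w')(P, p) = Mul(Rational(-1, 2), 5) = Rational(-5, 2))
Function('h')(H) = Rational(5, 2) (Function('h')(H) = Mul(-1, Rational(-5, 2)) = Rational(5, 2))
Mul(Mul(-2, Function('h')(Add(2, Mul(2, 0)))), 41) = Mul(Mul(-2, Rational(5, 2)), 41) = Mul(-5, 41) = -205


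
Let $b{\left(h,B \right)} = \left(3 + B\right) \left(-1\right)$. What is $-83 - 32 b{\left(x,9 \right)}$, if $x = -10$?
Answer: $301$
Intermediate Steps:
$b{\left(h,B \right)} = -3 - B$
$-83 - 32 b{\left(x,9 \right)} = -83 - 32 \left(-3 - 9\right) = -83 - -384 = -83 + 384 = 301$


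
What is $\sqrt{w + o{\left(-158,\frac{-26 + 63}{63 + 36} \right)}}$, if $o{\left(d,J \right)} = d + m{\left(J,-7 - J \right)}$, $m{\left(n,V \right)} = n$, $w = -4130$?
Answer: $\frac{5 i \sqrt{186769}}{33} \approx 65.48 i$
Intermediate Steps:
$o{\left(d,J \right)} = J + d$ ($o{\left(d,J \right)} = d + J = J + d$)
$\sqrt{w + o{\left(-158,\frac{-26 + 63}{63 + 36} \right)}} = \sqrt{-4130 - \left(158 - \frac{-26 + 63}{63 + 36}\right)} = \sqrt{-4130 - \left(158 - \frac{37}{99}\right)} = \sqrt{-4130 + \left(37 \cdot \frac{1}{99} - 158\right)} = \sqrt{-4130 + \left(\frac{37}{99} - 158\right)} = \sqrt{-4130 - \frac{15605}{99}} = \sqrt{- \frac{424475}{99}} = \frac{5 i \sqrt{186769}}{33}$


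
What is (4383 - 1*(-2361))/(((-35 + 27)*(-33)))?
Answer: 281/11 ≈ 25.545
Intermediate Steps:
(4383 - 1*(-2361))/(((-35 + 27)*(-33))) = (4383 + 2361)/((-8*(-33))) = 6744/264 = 6744*(1/264) = 281/11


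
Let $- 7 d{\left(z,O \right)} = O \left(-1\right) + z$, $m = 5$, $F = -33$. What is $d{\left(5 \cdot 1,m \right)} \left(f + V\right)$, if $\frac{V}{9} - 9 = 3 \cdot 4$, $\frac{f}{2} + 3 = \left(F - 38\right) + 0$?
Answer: $0$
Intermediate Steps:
$d{\left(z,O \right)} = - \frac{z}{7} + \frac{O}{7}$ ($d{\left(z,O \right)} = - \frac{O \left(-1\right) + z}{7} = - \frac{- O + z}{7} = - \frac{z - O}{7} = - \frac{z}{7} + \frac{O}{7}$)
$f = -148$ ($f = -6 + 2 \left(\left(-33 - 38\right) + 0\right) = -6 + 2 \left(-71 + 0\right) = -6 + 2 \left(-71\right) = -6 - 142 = -148$)
$V = 189$ ($V = 81 + 9 \cdot 3 \cdot 4 = 81 + 9 \cdot 12 = 81 + 108 = 189$)
$d{\left(5 \cdot 1,m \right)} \left(f + V\right) = \left(- \frac{5 \cdot 1}{7} + \frac{1}{7} \cdot 5\right) \left(-148 + 189\right) = \left(\left(- \frac{1}{7}\right) 5 + \frac{5}{7}\right) 41 = \left(- \frac{5}{7} + \frac{5}{7}\right) 41 = 0 \cdot 41 = 0$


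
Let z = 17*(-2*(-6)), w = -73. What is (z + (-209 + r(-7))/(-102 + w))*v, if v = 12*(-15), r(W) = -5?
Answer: -1292904/35 ≈ -36940.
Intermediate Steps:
z = 204 (z = 17*12 = 204)
v = -180
(z + (-209 + r(-7))/(-102 + w))*v = (204 + (-209 - 5)/(-102 - 73))*(-180) = (204 - 214/(-175))*(-180) = (204 - 214*(-1/175))*(-180) = (204 + 214/175)*(-180) = (35914/175)*(-180) = -1292904/35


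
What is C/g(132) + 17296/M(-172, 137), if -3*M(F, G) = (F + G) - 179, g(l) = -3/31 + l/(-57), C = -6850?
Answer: 468573974/152047 ≈ 3081.8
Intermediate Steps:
g(l) = -3/31 - l/57 (g(l) = -3*1/31 + l*(-1/57) = -3/31 - l/57)
M(F, G) = 179/3 - F/3 - G/3 (M(F, G) = -((F + G) - 179)/3 = -(-179 + F + G)/3 = 179/3 - F/3 - G/3)
C/g(132) + 17296/M(-172, 137) = -6850/(-3/31 - 1/57*132) + 17296/(179/3 - ⅓*(-172) - ⅓*137) = -6850/(-3/31 - 44/19) + 17296/(179/3 + 172/3 - 137/3) = -6850/(-1421/589) + 17296/(214/3) = -6850*(-589/1421) + 17296*(3/214) = 4034650/1421 + 25944/107 = 468573974/152047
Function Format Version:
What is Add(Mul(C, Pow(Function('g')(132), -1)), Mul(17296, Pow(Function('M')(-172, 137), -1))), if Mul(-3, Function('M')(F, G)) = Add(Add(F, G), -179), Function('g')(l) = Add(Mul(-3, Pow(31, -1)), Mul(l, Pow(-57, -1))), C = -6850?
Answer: Rational(468573974, 152047) ≈ 3081.8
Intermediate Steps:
Function('g')(l) = Add(Rational(-3, 31), Mul(Rational(-1, 57), l)) (Function('g')(l) = Add(Mul(-3, Rational(1, 31)), Mul(l, Rational(-1, 57))) = Add(Rational(-3, 31), Mul(Rational(-1, 57), l)))
Function('M')(F, G) = Add(Rational(179, 3), Mul(Rational(-1, 3), F), Mul(Rational(-1, 3), G)) (Function('M')(F, G) = Mul(Rational(-1, 3), Add(Add(F, G), -179)) = Mul(Rational(-1, 3), Add(-179, F, G)) = Add(Rational(179, 3), Mul(Rational(-1, 3), F), Mul(Rational(-1, 3), G)))
Add(Mul(C, Pow(Function('g')(132), -1)), Mul(17296, Pow(Function('M')(-172, 137), -1))) = Add(Mul(-6850, Pow(Add(Rational(-3, 31), Mul(Rational(-1, 57), 132)), -1)), Mul(17296, Pow(Add(Rational(179, 3), Mul(Rational(-1, 3), -172), Mul(Rational(-1, 3), 137)), -1))) = Add(Mul(-6850, Pow(Add(Rational(-3, 31), Rational(-44, 19)), -1)), Mul(17296, Pow(Add(Rational(179, 3), Rational(172, 3), Rational(-137, 3)), -1))) = Add(Mul(-6850, Pow(Rational(-1421, 589), -1)), Mul(17296, Pow(Rational(214, 3), -1))) = Add(Mul(-6850, Rational(-589, 1421)), Mul(17296, Rational(3, 214))) = Add(Rational(4034650, 1421), Rational(25944, 107)) = Rational(468573974, 152047)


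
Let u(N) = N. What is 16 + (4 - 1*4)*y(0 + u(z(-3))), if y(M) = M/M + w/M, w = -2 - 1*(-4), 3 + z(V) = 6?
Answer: 16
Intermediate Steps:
z(V) = 3 (z(V) = -3 + 6 = 3)
w = 2 (w = -2 + 4 = 2)
y(M) = 1 + 2/M (y(M) = M/M + 2/M = 1 + 2/M)
16 + (4 - 1*4)*y(0 + u(z(-3))) = 16 + (4 - 1*4)*((2 + (0 + 3))/(0 + 3)) = 16 + (4 - 4)*((2 + 3)/3) = 16 + 0*((⅓)*5) = 16 + 0*(5/3) = 16 + 0 = 16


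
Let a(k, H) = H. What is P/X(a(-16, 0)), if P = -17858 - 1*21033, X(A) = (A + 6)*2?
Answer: -38891/12 ≈ -3240.9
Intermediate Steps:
X(A) = 12 + 2*A (X(A) = (6 + A)*2 = 12 + 2*A)
P = -38891 (P = -17858 - 21033 = -38891)
P/X(a(-16, 0)) = -38891/(12 + 2*0) = -38891/(12 + 0) = -38891/12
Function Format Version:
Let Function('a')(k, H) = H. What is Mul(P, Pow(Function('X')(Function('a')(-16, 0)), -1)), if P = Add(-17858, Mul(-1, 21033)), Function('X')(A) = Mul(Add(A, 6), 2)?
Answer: Rational(-38891, 12) ≈ -3240.9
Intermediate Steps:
Function('X')(A) = Add(12, Mul(2, A)) (Function('X')(A) = Mul(Add(6, A), 2) = Add(12, Mul(2, A)))
P = -38891 (P = Add(-17858, -21033) = -38891)
Mul(P, Pow(Function('X')(Function('a')(-16, 0)), -1)) = Mul(-38891, Pow(Add(12, Mul(2, 0)), -1)) = Mul(-38891, Pow(Add(12, 0), -1)) = Mul(-38891, Pow(12, -1)) = Mul(-38891, Rational(1, 12)) = Rational(-38891, 12)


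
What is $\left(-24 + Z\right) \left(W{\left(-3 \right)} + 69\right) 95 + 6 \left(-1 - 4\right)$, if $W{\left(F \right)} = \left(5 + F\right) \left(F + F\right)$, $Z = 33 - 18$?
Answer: $-48765$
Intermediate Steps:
$Z = 15$
$W{\left(F \right)} = 2 F \left(5 + F\right)$ ($W{\left(F \right)} = \left(5 + F\right) 2 F = 2 F \left(5 + F\right)$)
$\left(-24 + Z\right) \left(W{\left(-3 \right)} + 69\right) 95 + 6 \left(-1 - 4\right) = \left(-24 + 15\right) \left(2 \left(-3\right) \left(5 - 3\right) + 69\right) 95 + 6 \left(-1 - 4\right) = - 9 \left(2 \left(-3\right) 2 + 69\right) 95 + 6 \left(-5\right) = - 9 \left(-12 + 69\right) 95 - 30 = \left(-9\right) 57 \cdot 95 - 30 = \left(-513\right) 95 - 30 = -48735 - 30 = -48765$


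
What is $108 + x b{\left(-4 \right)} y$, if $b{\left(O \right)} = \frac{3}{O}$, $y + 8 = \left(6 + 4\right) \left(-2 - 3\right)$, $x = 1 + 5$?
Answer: $369$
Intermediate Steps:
$x = 6$
$y = -58$ ($y = -8 + \left(6 + 4\right) \left(-2 - 3\right) = -8 + 10 \left(-2 - 3\right) = -8 + 10 \left(-5\right) = -8 - 50 = -58$)
$108 + x b{\left(-4 \right)} y = 108 + 6 \frac{3}{-4} \left(-58\right) = 108 + 6 \cdot 3 \left(- \frac{1}{4}\right) \left(-58\right) = 108 + 6 \left(- \frac{3}{4}\right) \left(-58\right) = 108 - -261 = 108 + 261 = 369$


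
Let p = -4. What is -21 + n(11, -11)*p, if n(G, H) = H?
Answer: 23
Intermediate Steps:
-21 + n(11, -11)*p = -21 - 11*(-4) = -21 + 44 = 23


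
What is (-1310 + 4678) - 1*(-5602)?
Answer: 8970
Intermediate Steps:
(-1310 + 4678) - 1*(-5602) = 3368 + 5602 = 8970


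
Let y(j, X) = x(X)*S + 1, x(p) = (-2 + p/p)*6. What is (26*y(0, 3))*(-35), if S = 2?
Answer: 10010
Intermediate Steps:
x(p) = -6 (x(p) = (-2 + 1)*6 = -1*6 = -6)
y(j, X) = -11 (y(j, X) = -6*2 + 1 = -12 + 1 = -11)
(26*y(0, 3))*(-35) = (26*(-11))*(-35) = -286*(-35) = 10010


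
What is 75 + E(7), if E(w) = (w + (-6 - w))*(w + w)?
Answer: -9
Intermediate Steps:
E(w) = -12*w
75 + E(7) = 75 - 12*7 = 75 - 84 = -9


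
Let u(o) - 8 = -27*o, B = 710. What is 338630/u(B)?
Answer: -169315/9581 ≈ -17.672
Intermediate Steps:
u(o) = 8 - 27*o
338630/u(B) = 338630/(8 - 27*710) = 338630/(8 - 19170) = 338630/(-19162) = 338630*(-1/19162) = -169315/9581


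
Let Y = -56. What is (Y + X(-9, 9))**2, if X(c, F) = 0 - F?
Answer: 4225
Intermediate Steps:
X(c, F) = -F
(Y + X(-9, 9))**2 = (-56 - 1*9)**2 = (-56 - 9)**2 = (-65)**2 = 4225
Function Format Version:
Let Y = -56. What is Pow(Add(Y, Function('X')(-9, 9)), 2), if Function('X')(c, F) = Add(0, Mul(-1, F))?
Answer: 4225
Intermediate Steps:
Function('X')(c, F) = Mul(-1, F)
Pow(Add(Y, Function('X')(-9, 9)), 2) = Pow(Add(-56, Mul(-1, 9)), 2) = Pow(Add(-56, -9), 2) = Pow(-65, 2) = 4225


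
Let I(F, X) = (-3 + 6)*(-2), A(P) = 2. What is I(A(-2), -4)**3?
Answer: -216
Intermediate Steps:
I(F, X) = -6 (I(F, X) = 3*(-2) = -6)
I(A(-2), -4)**3 = (-6)**3 = -216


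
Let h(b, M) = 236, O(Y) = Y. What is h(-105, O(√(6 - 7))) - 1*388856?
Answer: -388620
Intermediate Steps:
h(-105, O(√(6 - 7))) - 1*388856 = 236 - 1*388856 = 236 - 388856 = -388620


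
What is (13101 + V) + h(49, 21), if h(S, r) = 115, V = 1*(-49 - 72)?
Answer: 13095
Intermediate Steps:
V = -121 (V = 1*(-121) = -121)
(13101 + V) + h(49, 21) = (13101 - 121) + 115 = 12980 + 115 = 13095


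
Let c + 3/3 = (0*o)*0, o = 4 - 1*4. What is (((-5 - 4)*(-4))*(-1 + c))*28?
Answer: -2016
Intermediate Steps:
o = 0 (o = 4 - 4 = 0)
c = -1 (c = -1 + (0*0)*0 = -1 + 0*0 = -1 + 0 = -1)
(((-5 - 4)*(-4))*(-1 + c))*28 = (((-5 - 4)*(-4))*(-1 - 1))*28 = (-9*(-4)*(-2))*28 = (36*(-2))*28 = -72*28 = -2016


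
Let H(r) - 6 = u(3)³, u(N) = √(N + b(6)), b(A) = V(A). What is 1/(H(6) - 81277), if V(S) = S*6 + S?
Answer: -81271/6604884316 - 135*√5/6604884316 ≈ -1.2350e-5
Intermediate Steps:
V(S) = 7*S (V(S) = 6*S + S = 7*S)
b(A) = 7*A
u(N) = √(42 + N) (u(N) = √(N + 7*6) = √(N + 42) = √(42 + N))
H(r) = 6 + 135*√5 (H(r) = 6 + (√(42 + 3))³ = 6 + (√45)³ = 6 + (3*√5)³ = 6 + 135*√5)
1/(H(6) - 81277) = 1/((6 + 135*√5) - 81277) = 1/(-81271 + 135*√5)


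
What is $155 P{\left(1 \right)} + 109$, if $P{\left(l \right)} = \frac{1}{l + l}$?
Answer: $\frac{373}{2} \approx 186.5$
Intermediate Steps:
$P{\left(l \right)} = \frac{1}{2 l}$
$155 P{\left(1 \right)} + 109 = 155 \frac{1}{2 \cdot 1} + 109 = 155 \cdot \frac{1}{2} \cdot 1 + 109 = 155 \cdot \frac{1}{2} + 109 = \frac{155}{2} + 109 = \frac{373}{2}$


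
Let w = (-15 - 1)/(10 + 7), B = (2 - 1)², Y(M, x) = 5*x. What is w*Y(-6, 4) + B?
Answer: -303/17 ≈ -17.824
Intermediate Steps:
B = 1 (B = 1² = 1)
w = -16/17 ≈ -0.94118
w*Y(-6, 4) + B = -80*4/17 + 1 = -16/17*20 + 1 = -320/17 + 1 = -303/17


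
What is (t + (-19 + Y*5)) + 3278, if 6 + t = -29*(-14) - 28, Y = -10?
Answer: 3581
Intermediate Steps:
t = 372 (t = -6 + (-29*(-14) - 28) = -6 + (406 - 28) = -6 + 378 = 372)
(t + (-19 + Y*5)) + 3278 = (372 + (-19 - 10*5)) + 3278 = (372 + (-19 - 50)) + 3278 = (372 - 69) + 3278 = 303 + 3278 = 3581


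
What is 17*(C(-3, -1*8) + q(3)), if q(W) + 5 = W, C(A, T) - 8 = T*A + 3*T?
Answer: 102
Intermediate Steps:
C(A, T) = 8 + 3*T + A*T (C(A, T) = 8 + (T*A + 3*T) = 8 + (A*T + 3*T) = 8 + (3*T + A*T) = 8 + 3*T + A*T)
q(W) = -5 + W
17*(C(-3, -1*8) + q(3)) = 17*((8 + 3*(-1*8) - (-3)*8) + (-5 + 3)) = 17*((8 + 3*(-8) - 3*(-8)) - 2) = 17*((8 - 24 + 24) - 2) = 17*(8 - 2) = 17*6 = 102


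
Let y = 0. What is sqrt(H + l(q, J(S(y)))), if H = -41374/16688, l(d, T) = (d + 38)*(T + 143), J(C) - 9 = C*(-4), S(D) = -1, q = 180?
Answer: sqrt(591885947590)/4172 ≈ 184.41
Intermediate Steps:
J(C) = 9 - 4*C (J(C) = 9 + C*(-4) = 9 - 4*C)
l(d, T) = (38 + d)*(143 + T)
H = -20687/8344 (H = -41374*1/16688 = -20687/8344 ≈ -2.4793)
sqrt(H + l(q, J(S(y)))) = sqrt(-20687/8344 + (5434 + 38*(9 - 4*(-1)) + 143*180 + (9 - 4*(-1))*180)) = sqrt(-20687/8344 + (5434 + 38*(9 + 4) + 25740 + (9 + 4)*180)) = sqrt(-20687/8344 + (5434 + 38*13 + 25740 + 13*180)) = sqrt(-20687/8344 + (5434 + 494 + 25740 + 2340)) = sqrt(-20687/8344 + 34008) = sqrt(283742065/8344) = sqrt(591885947590)/4172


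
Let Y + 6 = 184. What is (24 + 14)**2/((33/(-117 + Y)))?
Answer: 88084/33 ≈ 2669.2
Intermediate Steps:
Y = 178 (Y = -6 + 184 = 178)
(24 + 14)**2/((33/(-117 + Y))) = (24 + 14)**2/((33/(-117 + 178))) = 38**2/((33/61)) = 1444/((33*(1/61))) = 1444/(33/61) = 1444*(61/33) = 88084/33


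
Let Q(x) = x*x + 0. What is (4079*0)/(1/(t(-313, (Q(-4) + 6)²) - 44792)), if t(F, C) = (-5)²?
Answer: 0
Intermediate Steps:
Q(x) = x² (Q(x) = x² + 0 = x²)
t(F, C) = 25
(4079*0)/(1/(t(-313, (Q(-4) + 6)²) - 44792)) = (4079*0)/(1/(25 - 44792)) = 0/(1/(-44767)) = 0/(-1/44767) = 0*(-44767) = 0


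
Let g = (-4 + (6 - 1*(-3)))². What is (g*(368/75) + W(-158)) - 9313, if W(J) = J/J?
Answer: -27568/3 ≈ -9189.3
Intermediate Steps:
W(J) = 1
g = 25 (g = (-4 + (6 + 3))² = (-4 + 9)² = 5² = 25)
(g*(368/75) + W(-158)) - 9313 = (25*(368/75) + 1) - 9313 = (368/3 + 1) - 9313 = 371/3 - 9313 = -27568/3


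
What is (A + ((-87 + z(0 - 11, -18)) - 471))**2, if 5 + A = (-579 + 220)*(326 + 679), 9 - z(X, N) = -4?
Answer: 130570209025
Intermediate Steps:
z(X, N) = 13 (z(X, N) = 9 - 1*(-4) = 9 + 4 = 13)
A = -360800 (A = -5 + (-579 + 220)*(326 + 679) = -5 - 359*1005 = -5 - 360795 = -360800)
(A + ((-87 + z(0 - 11, -18)) - 471))**2 = (-360800 + ((-87 + 13) - 471))**2 = (-360800 + (-74 - 471))**2 = (-360800 - 545)**2 = (-361345)**2 = 130570209025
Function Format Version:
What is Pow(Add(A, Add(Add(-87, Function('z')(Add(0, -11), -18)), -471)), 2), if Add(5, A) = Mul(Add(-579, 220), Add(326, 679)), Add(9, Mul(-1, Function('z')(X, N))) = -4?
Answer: 130570209025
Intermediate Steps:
Function('z')(X, N) = 13 (Function('z')(X, N) = Add(9, Mul(-1, -4)) = Add(9, 4) = 13)
A = -360800 (A = Add(-5, Mul(Add(-579, 220), Add(326, 679))) = Add(-5, Mul(-359, 1005)) = Add(-5, -360795) = -360800)
Pow(Add(A, Add(Add(-87, Function('z')(Add(0, -11), -18)), -471)), 2) = Pow(Add(-360800, Add(Add(-87, 13), -471)), 2) = Pow(Add(-360800, Add(-74, -471)), 2) = Pow(Add(-360800, -545), 2) = Pow(-361345, 2) = 130570209025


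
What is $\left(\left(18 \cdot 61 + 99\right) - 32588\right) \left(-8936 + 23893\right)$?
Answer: $-469515187$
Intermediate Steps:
$\left(\left(18 \cdot 61 + 99\right) - 32588\right) \left(-8936 + 23893\right) = \left(\left(1098 + 99\right) - 32588\right) 14957 = \left(1197 - 32588\right) 14957 = \left(-31391\right) 14957 = -469515187$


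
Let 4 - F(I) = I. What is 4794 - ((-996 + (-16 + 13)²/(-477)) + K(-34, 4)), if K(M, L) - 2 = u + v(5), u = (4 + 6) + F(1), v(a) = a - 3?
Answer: 305970/53 ≈ 5773.0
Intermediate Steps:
v(a) = -3 + a
F(I) = 4 - I
u = 13 (u = (4 + 6) + (4 - 1*1) = 10 + (4 - 1) = 10 + 3 = 13)
K(M, L) = 17 (K(M, L) = 2 + (13 + (-3 + 5)) = 2 + (13 + 2) = 2 + 15 = 17)
4794 - ((-996 + (-16 + 13)²/(-477)) + K(-34, 4)) = 4794 - ((-996 + (-16 + 13)²/(-477)) + 17) = 4794 - ((-996 + (-3)²*(-1/477)) + 17) = 4794 - ((-996 + 9*(-1/477)) + 17) = 4794 - ((-996 - 1/53) + 17) = 4794 - (-52789/53 + 17) = 4794 - 1*(-51888/53) = 4794 + 51888/53 = 305970/53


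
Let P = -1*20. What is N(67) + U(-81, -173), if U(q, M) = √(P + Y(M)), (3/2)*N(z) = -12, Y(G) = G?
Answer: -8 + I*√193 ≈ -8.0 + 13.892*I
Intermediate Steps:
N(z) = -8 (N(z) = (⅔)*(-12) = -8)
P = -20
U(q, M) = √(-20 + M)
N(67) + U(-81, -173) = -8 + √(-20 - 173) = -8 + √(-193) = -8 + I*√193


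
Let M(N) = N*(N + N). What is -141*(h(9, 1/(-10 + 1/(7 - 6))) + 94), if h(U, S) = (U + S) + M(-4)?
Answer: -57058/3 ≈ -19019.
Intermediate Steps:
M(N) = 2*N² (M(N) = N*(2*N) = 2*N²)
h(U, S) = 32 + S + U (h(U, S) = (U + S) + 2*(-4)² = (S + U) + 2*16 = (S + U) + 32 = 32 + S + U)
-141*(h(9, 1/(-10 + 1/(7 - 6))) + 94) = -141*((32 + 1/(-10 + 1/(7 - 6)) + 9) + 94) = -141*((32 + 1/(-10 + 1/1) + 9) + 94) = -141*((32 + 1/(-10 + 1) + 9) + 94) = -141*((32 + 1/(-9) + 9) + 94) = -141*((32 - ⅑ + 9) + 94) = -141*(368/9 + 94) = -141*1214/9 = -57058/3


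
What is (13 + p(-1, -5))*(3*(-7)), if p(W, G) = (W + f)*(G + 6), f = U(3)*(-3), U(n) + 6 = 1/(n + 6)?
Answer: -623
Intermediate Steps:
U(n) = -6 + 1/(6 + n) (U(n) = -6 + 1/(n + 6) = -6 + 1/(6 + n))
f = 53/3 (f = ((-35 - 6*3)/(6 + 3))*(-3) = ((-35 - 18)/9)*(-3) = ((⅑)*(-53))*(-3) = -53/9*(-3) = 53/3 ≈ 17.667)
p(W, G) = (6 + G)*(53/3 + W) (p(W, G) = (W + 53/3)*(G + 6) = (53/3 + W)*(6 + G) = (6 + G)*(53/3 + W))
(13 + p(-1, -5))*(3*(-7)) = (13 + (106 + 6*(-1) + (53/3)*(-5) - 5*(-1)))*(3*(-7)) = (13 + (106 - 6 - 265/3 + 5))*(-21) = (13 + 50/3)*(-21) = (89/3)*(-21) = -623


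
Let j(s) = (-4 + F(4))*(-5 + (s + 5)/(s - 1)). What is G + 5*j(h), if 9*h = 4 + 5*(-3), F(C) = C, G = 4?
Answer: 4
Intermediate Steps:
h = -11/9 (h = (4 + 5*(-3))/9 = (4 - 15)/9 = (⅑)*(-11) = -11/9 ≈ -1.2222)
j(s) = 0 (j(s) = (-4 + 4)*(-5 + (s + 5)/(s - 1)) = 0*(-5 + (5 + s)/(-1 + s)) = 0)
G + 5*j(h) = 4 + 5*0 = 4 + 0 = 4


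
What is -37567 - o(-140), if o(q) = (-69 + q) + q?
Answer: -37218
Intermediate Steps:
o(q) = -69 + 2*q
-37567 - o(-140) = -37567 - (-69 + 2*(-140)) = -37567 - (-69 - 280) = -37567 - 1*(-349) = -37567 + 349 = -37218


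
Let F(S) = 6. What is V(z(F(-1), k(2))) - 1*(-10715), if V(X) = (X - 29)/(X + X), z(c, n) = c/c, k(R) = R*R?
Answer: 10701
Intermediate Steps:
k(R) = R²
z(c, n) = 1
V(X) = (-29 + X)/(2*X) (V(X) = (-29 + X)/((2*X)) = (-29 + X)*(1/(2*X)) = (-29 + X)/(2*X))
V(z(F(-1), k(2))) - 1*(-10715) = (½)*(-29 + 1)/1 - 1*(-10715) = (½)*1*(-28) + 10715 = -14 + 10715 = 10701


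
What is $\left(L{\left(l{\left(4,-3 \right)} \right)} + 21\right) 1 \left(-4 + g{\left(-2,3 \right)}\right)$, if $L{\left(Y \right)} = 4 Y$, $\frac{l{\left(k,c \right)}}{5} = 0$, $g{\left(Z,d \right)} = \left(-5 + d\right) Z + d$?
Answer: $63$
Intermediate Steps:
$g{\left(Z,d \right)} = d + Z \left(-5 + d\right)$ ($g{\left(Z,d \right)} = Z \left(-5 + d\right) + d = d + Z \left(-5 + d\right)$)
$l{\left(k,c \right)} = 0$ ($l{\left(k,c \right)} = 5 \cdot 0 = 0$)
$\left(L{\left(l{\left(4,-3 \right)} \right)} + 21\right) 1 \left(-4 + g{\left(-2,3 \right)}\right) = \left(4 \cdot 0 + 21\right) 1 \left(-4 - -7\right) = \left(0 + 21\right) 1 \left(-4 + \left(3 + 10 - 6\right)\right) = 21 \cdot 1 \left(-4 + 7\right) = 21 \cdot 1 \cdot 3 = 21 \cdot 3 = 63$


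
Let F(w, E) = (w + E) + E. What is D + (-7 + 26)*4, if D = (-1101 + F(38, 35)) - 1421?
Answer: -2338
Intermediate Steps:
F(w, E) = w + 2*E (F(w, E) = (E + w) + E = w + 2*E)
D = -2414 (D = (-1101 + (38 + 2*35)) - 1421 = (-1101 + (38 + 70)) - 1421 = (-1101 + 108) - 1421 = -993 - 1421 = -2414)
D + (-7 + 26)*4 = -2414 + (-7 + 26)*4 = -2414 + 19*4 = -2414 + 76 = -2338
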